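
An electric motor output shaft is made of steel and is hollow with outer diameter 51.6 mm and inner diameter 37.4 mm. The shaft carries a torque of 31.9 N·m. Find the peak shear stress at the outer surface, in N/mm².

1.63 N/mm²

J = π(d_o⁴ − d_i⁴)/32 = π(0.0516⁴ − 0.0374⁴)/32 = 5.039×10^-7 m⁴.
τ_max = T·r/J = 31.90 × 0.0258 / 5.039×10^-7 = 1.633×10^6 Pa.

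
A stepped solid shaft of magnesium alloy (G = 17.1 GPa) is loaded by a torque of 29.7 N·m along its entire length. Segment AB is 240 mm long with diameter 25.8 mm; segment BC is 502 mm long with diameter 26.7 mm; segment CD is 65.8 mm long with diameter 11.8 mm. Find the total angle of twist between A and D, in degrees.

4.99°

J_AB = π(0.0258)⁴/32 = 4.35×10^-8 m⁴; J_BC = π(0.0267)⁴/32 = 4.99×10^-8 m⁴; J_CD = π(0.0118)⁴/32 = 1.90×10^-9 m⁴.
θ = (T/G)·Σ L_i/J_i = (29.70/17.1×10⁹)·(0.240/4.35×10^-8 + 0.502/4.99×10^-8 + 0.0658/1.90×10^-9) = 0.08710 rad.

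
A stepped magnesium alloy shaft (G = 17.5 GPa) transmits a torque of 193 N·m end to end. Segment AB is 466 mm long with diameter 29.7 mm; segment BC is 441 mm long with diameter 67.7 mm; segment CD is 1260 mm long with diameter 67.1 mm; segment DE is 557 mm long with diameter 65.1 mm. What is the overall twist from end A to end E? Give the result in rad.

0.0801 rad

J_AB = π(0.0297)⁴/32 = 7.64×10^-8 m⁴; J_BC = π(0.0677)⁴/32 = 2.06×10^-6 m⁴; J_CD = π(0.0671)⁴/32 = 1.99×10^-6 m⁴; J_DE = π(0.0651)⁴/32 = 1.76×10^-6 m⁴.
θ = (T/G)·Σ L_i/J_i = (193.0/17.5×10⁹)·(0.466/7.64×10^-8 + 0.441/2.06×10^-6 + 1.26/1.99×10^-6 + 0.557/1.76×10^-6) = 0.08010 rad.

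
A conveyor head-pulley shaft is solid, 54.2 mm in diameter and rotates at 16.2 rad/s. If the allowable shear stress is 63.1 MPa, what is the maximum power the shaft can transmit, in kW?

J = πd⁴/32 = π(0.0542)⁴/32 = 8.472×10^-7 m⁴.
T_max = τ_allow·J/r = 6.31×10^7 × 8.472×10^-7 / 0.0271 = 1973 N·m.
ω = 16.2 rad/s, so P_max = T_max·ω = 3.196×10^4 W.

32.0 kW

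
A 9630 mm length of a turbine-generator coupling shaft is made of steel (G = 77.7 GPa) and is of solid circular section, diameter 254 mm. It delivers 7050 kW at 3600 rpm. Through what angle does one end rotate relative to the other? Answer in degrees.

0.325°

ω = 2π·3600/60 = 377.0 rad/s, so T = P/ω = 7050×10³ / 377.0 = 18700 N·m.
J = πd⁴/32 = π(0.254)⁴/32 = 4.086×10^-4 m⁴.
θ = T·L/(G·J) = 18700 × 9.63 / (77.7×10⁹ × 4.086×10^-4) = 5.672×10^-3 rad.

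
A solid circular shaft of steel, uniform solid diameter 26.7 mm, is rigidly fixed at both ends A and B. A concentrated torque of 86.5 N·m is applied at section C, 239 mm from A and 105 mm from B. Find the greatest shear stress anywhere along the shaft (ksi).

2.33 ksi

With uniform GJ and both ends fixed, compatibility θ_AC = θ_CB gives T_A·a = T_B·b, together with T_A + T_B = T₀.
T_A = T₀·b/(a+b) = 86.50·105/344.0 = 26.40 N·m; T_B = 60.10 N·m.
τ in each portion: τ_AC = 7.06×10^6 Pa, τ_CB = 1.61×10^7 Pa; maximum is in CB.
τ_max = T_CB·r/J = 60.10·0.0133/4.99×10^-8 = 1.608×10^7 Pa.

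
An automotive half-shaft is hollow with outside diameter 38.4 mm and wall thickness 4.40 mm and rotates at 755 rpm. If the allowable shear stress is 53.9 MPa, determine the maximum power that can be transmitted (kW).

30.7 kW

J = π(d_o⁴ − d_i⁴)/32 = π(0.0384⁴ − 0.0296⁴)/32 = 1.381×10^-7 m⁴.
T_max = τ_allow·J/r = 5.39×10^7 × 1.381×10^-7 / 0.0192 = 387.7 N·m.
ω = 2π·755/60 = 79.06 rad/s, so P_max = T_max·ω = 3.065×10^4 W.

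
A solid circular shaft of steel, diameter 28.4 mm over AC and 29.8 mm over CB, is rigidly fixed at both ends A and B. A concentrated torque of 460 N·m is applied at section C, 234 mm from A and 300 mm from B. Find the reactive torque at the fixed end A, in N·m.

Compatibility: T_A·a/J_AC = T_B·b/J_CB with T_A + T_B = T₀.
J_AC = 6.39×10^-8 m⁴, J_CB = 7.74×10^-8 m⁴, so T_A = T₀·(J_AC/a)/((J_AC/a)+(J_CB/b)) = 236.4 N·m, T_B = 223.6 N·m.

236 N·m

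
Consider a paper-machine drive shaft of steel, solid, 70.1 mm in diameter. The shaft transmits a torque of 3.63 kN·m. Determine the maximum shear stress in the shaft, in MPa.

J = πd⁴/32 = π(0.0701)⁴/32 = 2.371×10^-6 m⁴.
τ_max = T·r/J = 3630 × 0.0350 / 2.371×10^-6 = 5.367×10^7 Pa.

53.7 MPa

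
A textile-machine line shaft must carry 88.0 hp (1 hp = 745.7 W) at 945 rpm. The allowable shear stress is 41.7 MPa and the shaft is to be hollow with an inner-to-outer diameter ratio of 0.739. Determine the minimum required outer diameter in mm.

48.7 mm

ω = 2π·945/60 = 98.96 rad/s, so T = P/ω = 88.0×745.7 / 98.96 = 663.1 N·m.
For a hollow shaft with d_i/d_o = 0.739: τ_max = 16T/(π d_o³ (1−k⁴)), so d_o = [16T/(π τ_allow (1−k⁴))]^(1/3) = [16·663.1/(π·4.17×10^7·0.7018)]^(1/3) = 0.04869 m.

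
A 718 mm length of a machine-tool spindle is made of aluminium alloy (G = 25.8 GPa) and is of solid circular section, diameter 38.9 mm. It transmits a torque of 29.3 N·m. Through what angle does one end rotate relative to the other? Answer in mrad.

J = πd⁴/32 = π(0.0389)⁴/32 = 2.248×10^-7 m⁴.
θ = T·L/(G·J) = 29.30 × 0.718 / (25.8×10⁹ × 2.248×10^-7) = 3.627×10^-3 rad.

3.63 mrad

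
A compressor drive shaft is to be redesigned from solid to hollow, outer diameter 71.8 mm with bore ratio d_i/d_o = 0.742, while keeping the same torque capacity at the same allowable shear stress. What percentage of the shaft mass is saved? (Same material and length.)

Equal τ_max and T ⇒ the solid shaft needs d_s³ = d_o³(1−k⁴), so d_s = 71.8·(1−0.742⁴)^(1/3) = 63.66 mm.
Area ratio A_h/A_s = d_o²(1−k²)/d_s² = (1−k²)/(1−k⁴)^(2/3) = 0.5718.
Mass saving = 1 − 0.5718 = 42.8 %.

42.8 %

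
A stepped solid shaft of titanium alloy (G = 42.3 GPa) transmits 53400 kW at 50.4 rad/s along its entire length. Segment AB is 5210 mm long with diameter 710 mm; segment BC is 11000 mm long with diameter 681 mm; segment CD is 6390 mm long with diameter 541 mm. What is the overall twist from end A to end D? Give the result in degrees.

ω = 50.4 rad/s, so T = P/ω = 53400×10³ / 50.40 = 1.060e6 N·m.
J_AB = π(0.710)⁴/32 = 0.0249 m⁴; J_BC = π(0.681)⁴/32 = 0.0211 m⁴; J_CD = π(0.541)⁴/32 = 8.41×10^-3 m⁴.
θ = (T/G)·Σ L_i/J_i = (1.060e6/42.3×10⁹)·(5.21/0.0249 + 11.0/0.0211 + 6.39/8.41×10^-3) = 0.03731 rad.

2.14°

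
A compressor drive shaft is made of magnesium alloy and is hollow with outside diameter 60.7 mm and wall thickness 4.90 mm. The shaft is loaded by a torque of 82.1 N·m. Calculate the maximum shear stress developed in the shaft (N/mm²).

3.70 N/mm²

J = π(d_o⁴ − d_i⁴)/32 = π(0.0607⁴ − 0.0509⁴)/32 = 6.738×10^-7 m⁴.
τ_max = T·r/J = 82.10 × 0.0304 / 6.738×10^-7 = 3.698×10^6 Pa.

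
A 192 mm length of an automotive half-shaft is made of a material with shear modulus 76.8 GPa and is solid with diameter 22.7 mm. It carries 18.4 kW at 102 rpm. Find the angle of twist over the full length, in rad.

0.165 rad

ω = 2π·102/60 = 10.68 rad/s, so T = P/ω = 18.4×10³ / 10.68 = 1723 N·m.
J = πd⁴/32 = π(0.0227)⁴/32 = 2.607×10^-8 m⁴.
θ = T·L/(G·J) = 1723 × 0.192 / (76.8×10⁹ × 2.607×10^-8) = 0.1652 rad.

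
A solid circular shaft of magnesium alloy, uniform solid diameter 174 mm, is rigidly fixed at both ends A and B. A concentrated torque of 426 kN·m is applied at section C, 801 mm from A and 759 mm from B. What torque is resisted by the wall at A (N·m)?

207000 N·m

With uniform GJ and both ends fixed, compatibility θ_AC = θ_CB gives T_A·a = T_B·b, together with T_A + T_B = T₀.
T_A = T₀·b/(a+b) = 426000·759/1560 = 207300 N·m; T_B = 218700 N·m.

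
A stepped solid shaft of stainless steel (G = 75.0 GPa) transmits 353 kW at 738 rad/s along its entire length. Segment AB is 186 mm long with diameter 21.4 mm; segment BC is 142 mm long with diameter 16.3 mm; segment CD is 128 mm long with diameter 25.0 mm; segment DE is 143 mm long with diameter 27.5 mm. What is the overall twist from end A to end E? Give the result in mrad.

226 mrad

ω = 738 rad/s, so T = P/ω = 353×10³ / 738.0 = 478.3 N·m.
J_AB = π(0.0214)⁴/32 = 2.06×10^-8 m⁴; J_BC = π(0.0163)⁴/32 = 6.93×10^-9 m⁴; J_CD = π(0.0250)⁴/32 = 3.83×10^-8 m⁴; J_DE = π(0.0275)⁴/32 = 5.61×10^-8 m⁴.
θ = (T/G)·Σ L_i/J_i = (478.3/75.0×10⁹)·(0.186/2.06×10^-8 + 0.142/6.93×10^-9 + 0.128/3.83×10^-8 + 0.143/5.61×10^-8) = 0.2258 rad.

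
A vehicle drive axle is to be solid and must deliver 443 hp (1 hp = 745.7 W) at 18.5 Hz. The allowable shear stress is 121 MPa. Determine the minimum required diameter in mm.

ω = 2π·18.5 = 116.2 rad/s, so T = P/ω = 443×745.7 / 116.2 = 2842 N·m.
For a solid shaft τ_max = 16T/(πd³), so d = (16T/(π τ_allow))^(1/3) = (16·2842/(π·1.21×10^8))^(1/3) = 0.04927 m.

49.3 mm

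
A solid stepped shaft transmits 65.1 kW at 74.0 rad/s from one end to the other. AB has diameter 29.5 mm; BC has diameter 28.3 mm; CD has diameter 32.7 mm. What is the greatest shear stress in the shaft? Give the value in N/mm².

198 N/mm²

ω = 74.0 rad/s, so T = P/ω = 65.1×10³ / 74.00 = 879.7 N·m.
Under the same torque, τ_max = 16T/(πd³) is largest where d is smallest — segment BC (d = 28.3 mm).
τ_max = 16·879.7/(π·(0.0283)³) = 1.977×10^8 Pa.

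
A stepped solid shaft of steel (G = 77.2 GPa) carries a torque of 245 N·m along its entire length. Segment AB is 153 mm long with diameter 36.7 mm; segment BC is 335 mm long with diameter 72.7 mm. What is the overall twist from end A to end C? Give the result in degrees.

0.178°

J_AB = π(0.0367)⁴/32 = 1.78×10^-7 m⁴; J_BC = π(0.0727)⁴/32 = 2.74×10^-6 m⁴.
θ = (T/G)·Σ L_i/J_i = (245.0/77.2×10⁹)·(0.153/1.78×10^-7 + 0.335/2.74×10^-6) = 3.114×10^-3 rad.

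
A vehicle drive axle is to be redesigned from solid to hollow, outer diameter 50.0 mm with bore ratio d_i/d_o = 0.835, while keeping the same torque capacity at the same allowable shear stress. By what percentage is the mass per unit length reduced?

Equal τ_max and T ⇒ the solid shaft needs d_s³ = d_o³(1−k⁴), so d_s = 50.0·(1−0.835⁴)^(1/3) = 40.05 mm.
Area ratio A_h/A_s = d_o²(1−k²)/d_s² = (1−k²)/(1−k⁴)^(2/3) = 0.4719.
Mass saving = 1 − 0.4719 = 52.8 %.

52.8 %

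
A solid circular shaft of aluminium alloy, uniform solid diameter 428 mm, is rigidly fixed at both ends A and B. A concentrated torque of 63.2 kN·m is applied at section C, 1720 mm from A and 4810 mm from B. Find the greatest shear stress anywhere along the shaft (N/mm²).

With uniform GJ and both ends fixed, compatibility θ_AC = θ_CB gives T_A·a = T_B·b, together with T_A + T_B = T₀.
T_A = T₀·b/(a+b) = 63200·4810/6530 = 46550 N·m; T_B = 16650 N·m.
τ in each portion: τ_AC = 3.02×10^6 Pa, τ_CB = 1.08×10^6 Pa; maximum is in AC.
τ_max = T_AC·r/J = 46550·0.214/3.29×10^-3 = 3.024×10^6 Pa.

3.02 N/mm²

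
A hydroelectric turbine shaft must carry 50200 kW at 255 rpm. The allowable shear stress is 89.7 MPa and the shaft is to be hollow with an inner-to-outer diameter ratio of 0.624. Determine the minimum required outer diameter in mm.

501 mm

ω = 2π·255/60 = 26.70 rad/s, so T = P/ω = 50200×10³ / 26.70 = 1.880e6 N·m.
For a hollow shaft with d_i/d_o = 0.624: τ_max = 16T/(π d_o³ (1−k⁴)), so d_o = [16T/(π τ_allow (1−k⁴))]^(1/3) = [16·1.880e6/(π·8.97×10^7·0.8484)]^(1/3) = 0.5011 m.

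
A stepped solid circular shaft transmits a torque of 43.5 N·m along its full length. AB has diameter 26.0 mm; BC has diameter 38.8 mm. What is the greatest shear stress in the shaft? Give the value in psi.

Under the same torque, τ_max = 16T/(πd³) is largest where d is smallest — segment AB (d = 26.0 mm).
τ_max = 16·43.50/(π·(0.0260)³) = 1.260×10^7 Pa.

1830 psi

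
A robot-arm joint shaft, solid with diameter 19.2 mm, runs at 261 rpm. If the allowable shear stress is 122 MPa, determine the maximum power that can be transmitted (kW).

J = πd⁴/32 = π(0.0192)⁴/32 = 1.334×10^-8 m⁴.
T_max = τ_allow·J/r = 1.22×10^8 × 1.334×10^-8 / 0.00960 = 169.5 N·m.
ω = 2π·261/60 = 27.33 rad/s, so P_max = T_max·ω = 4634 W.

4.63 kW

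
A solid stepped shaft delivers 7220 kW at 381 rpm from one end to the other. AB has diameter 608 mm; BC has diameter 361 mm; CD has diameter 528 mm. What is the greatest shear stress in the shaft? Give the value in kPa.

19600 kPa

ω = 2π·381/60 = 39.90 rad/s, so T = P/ω = 7220×10³ / 39.90 = 181000 N·m.
Under the same torque, τ_max = 16T/(πd³) is largest where d is smallest — segment BC (d = 361 mm).
τ_max = 16·181000/(π·(0.361)³) = 1.959×10^7 Pa.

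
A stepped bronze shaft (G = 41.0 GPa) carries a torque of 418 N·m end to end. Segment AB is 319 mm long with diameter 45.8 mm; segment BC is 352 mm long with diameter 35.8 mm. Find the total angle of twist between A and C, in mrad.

29.8 mrad

J_AB = π(0.0458)⁴/32 = 4.32×10^-7 m⁴; J_BC = π(0.0358)⁴/32 = 1.61×10^-7 m⁴.
θ = (T/G)·Σ L_i/J_i = (418.0/41.0×10⁹)·(0.319/4.32×10^-7 + 0.352/1.61×10^-7) = 0.02978 rad.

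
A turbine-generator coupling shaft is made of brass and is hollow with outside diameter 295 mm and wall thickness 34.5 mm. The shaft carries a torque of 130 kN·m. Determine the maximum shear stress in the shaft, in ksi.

J = π(d_o⁴ − d_i⁴)/32 = π(0.295⁴ − 0.226⁴)/32 = 4.874×10^-4 m⁴.
τ_max = T·r/J = 130000 × 0.147 / 4.874×10^-4 = 3.934×10^7 Pa.

5.71 ksi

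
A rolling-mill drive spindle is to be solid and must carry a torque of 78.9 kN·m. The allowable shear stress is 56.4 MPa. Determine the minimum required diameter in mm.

For a solid shaft τ_max = 16T/(πd³), so d = (16T/(π τ_allow))^(1/3) = (16·78900/(π·5.64×10^7))^(1/3) = 0.1924 m.

192 mm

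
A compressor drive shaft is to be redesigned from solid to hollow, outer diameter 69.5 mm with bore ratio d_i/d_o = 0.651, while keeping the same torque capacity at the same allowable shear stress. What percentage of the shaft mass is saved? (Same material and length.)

Equal τ_max and T ⇒ the solid shaft needs d_s³ = d_o³(1−k⁴), so d_s = 69.5·(1−0.651⁴)^(1/3) = 65.06 mm.
Area ratio A_h/A_s = d_o²(1−k²)/d_s² = (1−k²)/(1−k⁴)^(2/3) = 0.6575.
Mass saving = 1 − 0.6575 = 34.3 %.

34.3 %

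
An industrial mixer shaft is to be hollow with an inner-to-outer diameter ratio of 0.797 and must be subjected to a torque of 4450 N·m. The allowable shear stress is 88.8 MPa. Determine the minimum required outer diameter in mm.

For a hollow shaft with d_i/d_o = 0.797: τ_max = 16T/(π d_o³ (1−k⁴)), so d_o = [16T/(π τ_allow (1−k⁴))]^(1/3) = [16·4450/(π·8.88×10^7·0.5965)]^(1/3) = 0.07535 m.

75.4 mm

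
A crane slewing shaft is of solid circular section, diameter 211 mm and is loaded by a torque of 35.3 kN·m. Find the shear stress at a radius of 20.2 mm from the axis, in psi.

531 psi

J = πd⁴/32 = π(0.211)⁴/32 = 1.946×10^-4 m⁴.
Shear stress varies linearly with radius: τ = T·r/J = 35300 × 0.0202 / 1.946×10^-4 = 3.664×10^6 Pa.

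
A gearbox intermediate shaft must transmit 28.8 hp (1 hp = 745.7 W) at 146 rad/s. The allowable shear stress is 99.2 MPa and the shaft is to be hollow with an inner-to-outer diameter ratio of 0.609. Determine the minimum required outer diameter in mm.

20.6 mm

ω = 146 rad/s, so T = P/ω = 28.8×745.7 / 146.0 = 147.1 N·m.
For a hollow shaft with d_i/d_o = 0.609: τ_max = 16T/(π d_o³ (1−k⁴)), so d_o = [16T/(π τ_allow (1−k⁴))]^(1/3) = [16·147.1/(π·9.92×10^7·0.8624)]^(1/3) = 0.02061 m.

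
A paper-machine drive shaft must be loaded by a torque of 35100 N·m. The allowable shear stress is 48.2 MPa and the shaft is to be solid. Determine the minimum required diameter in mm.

155 mm

For a solid shaft τ_max = 16T/(πd³), so d = (16T/(π τ_allow))^(1/3) = (16·35100/(π·4.82×10^7))^(1/3) = 0.1548 m.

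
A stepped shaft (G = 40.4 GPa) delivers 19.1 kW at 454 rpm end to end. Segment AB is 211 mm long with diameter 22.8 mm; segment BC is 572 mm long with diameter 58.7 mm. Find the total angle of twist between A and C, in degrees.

ω = 2π·454/60 = 47.54 rad/s, so T = P/ω = 19.1×10³ / 47.54 = 401.7 N·m.
J_AB = π(0.0228)⁴/32 = 2.65×10^-8 m⁴; J_BC = π(0.0587)⁴/32 = 1.17×10^-6 m⁴.
θ = (T/G)·Σ L_i/J_i = (401.7/40.4×10⁹)·(0.211/2.65×10^-8 + 0.572/1.17×10^-6) = 0.08397 rad.

4.81°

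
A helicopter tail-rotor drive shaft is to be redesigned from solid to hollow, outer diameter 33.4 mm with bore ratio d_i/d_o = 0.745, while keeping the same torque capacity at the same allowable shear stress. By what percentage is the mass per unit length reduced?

Equal τ_max and T ⇒ the solid shaft needs d_s³ = d_o³(1−k⁴), so d_s = 33.4·(1−0.745⁴)^(1/3) = 29.54 mm.
Area ratio A_h/A_s = d_o²(1−k²)/d_s² = (1−k²)/(1−k⁴)^(2/3) = 0.5688.
Mass saving = 1 − 0.5688 = 43.1 %.

43.1 %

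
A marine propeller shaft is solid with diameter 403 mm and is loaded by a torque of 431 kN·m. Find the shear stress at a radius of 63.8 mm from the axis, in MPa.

J = πd⁴/32 = π(0.403)⁴/32 = 2.590×10^-3 m⁴.
Shear stress varies linearly with radius: τ = T·r/J = 431000 × 0.0638 / 2.590×10^-3 = 1.062×10^7 Pa.

10.6 MPa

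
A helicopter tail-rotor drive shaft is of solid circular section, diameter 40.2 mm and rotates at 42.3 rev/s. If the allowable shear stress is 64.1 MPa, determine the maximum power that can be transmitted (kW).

217 kW

J = πd⁴/32 = π(0.0402)⁴/32 = 2.564×10^-7 m⁴.
T_max = τ_allow·J/r = 6.41×10^7 × 2.564×10^-7 / 0.0201 = 817.6 N·m.
ω = 2π·42.3 = 265.8 rad/s, so P_max = T_max·ω = 2.173×10^5 W.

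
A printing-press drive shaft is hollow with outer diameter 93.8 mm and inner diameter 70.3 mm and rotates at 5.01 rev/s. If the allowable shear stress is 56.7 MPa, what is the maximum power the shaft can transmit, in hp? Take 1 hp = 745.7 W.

J = π(d_o⁴ − d_i⁴)/32 = π(0.0938⁴ − 0.0703⁴)/32 = 5.202×10^-6 m⁴.
T_max = τ_allow·J/r = 5.67×10^7 × 5.202×10^-6 / 0.0469 = 6289 N·m.
ω = 2π·5.01 = 31.48 rad/s, so P_max = T_max·ω = 1.980×10^5 W.

265 hp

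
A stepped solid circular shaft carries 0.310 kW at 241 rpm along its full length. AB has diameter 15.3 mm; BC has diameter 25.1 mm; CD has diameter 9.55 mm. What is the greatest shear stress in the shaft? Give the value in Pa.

ω = 2π·241/60 = 25.24 rad/s, so T = P/ω = 0.310×10³ / 25.24 = 12.28 N·m.
Under the same torque, τ_max = 16T/(πd³) is largest where d is smallest — segment CD (d = 9.55 mm).
τ_max = 16·12.28/(π·(0.00955)³) = 7.183×10^7 Pa.

7.18e7 Pa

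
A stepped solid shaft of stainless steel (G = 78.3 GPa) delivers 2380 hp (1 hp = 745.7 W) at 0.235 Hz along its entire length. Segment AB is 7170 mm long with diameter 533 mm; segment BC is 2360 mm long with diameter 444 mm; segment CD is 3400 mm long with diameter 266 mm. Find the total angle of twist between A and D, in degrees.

7.42°

ω = 2π·0.235 = 1.477 rad/s, so T = P/ω = 2380×745.7 / 1.477 = 1.202e6 N·m.
J_AB = π(0.533)⁴/32 = 7.92×10^-3 m⁴; J_BC = π(0.444)⁴/32 = 3.82×10^-3 m⁴; J_CD = π(0.266)⁴/32 = 4.92×10^-4 m⁴.
θ = (T/G)·Σ L_i/J_i = (1.202e6/78.3×10⁹)·(7.17/7.92×10^-3 + 2.36/3.82×10^-3 + 3.40/4.92×10^-4) = 0.1296 rad.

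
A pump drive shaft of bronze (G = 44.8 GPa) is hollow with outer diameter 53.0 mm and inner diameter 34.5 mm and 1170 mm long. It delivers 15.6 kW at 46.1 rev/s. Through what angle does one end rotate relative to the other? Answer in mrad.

ω = 2π·46.1 = 289.7 rad/s, so T = P/ω = 15.6×10³ / 289.7 = 53.86 N·m.
J = π(d_o⁴ − d_i⁴)/32 = π(0.0530⁴ − 0.0345⁴)/32 = 6.356×10^-7 m⁴.
θ = T·L/(G·J) = 53.86 × 1.17 / (44.8×10⁹ × 6.356×10^-7) = 2.213×10^-3 rad.

2.21 mrad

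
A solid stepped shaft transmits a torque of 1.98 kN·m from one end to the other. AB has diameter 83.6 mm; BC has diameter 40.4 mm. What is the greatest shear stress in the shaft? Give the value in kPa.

153000 kPa

Under the same torque, τ_max = 16T/(πd³) is largest where d is smallest — segment BC (d = 40.4 mm).
τ_max = 16·1980/(π·(0.0404)³) = 1.529×10^8 Pa.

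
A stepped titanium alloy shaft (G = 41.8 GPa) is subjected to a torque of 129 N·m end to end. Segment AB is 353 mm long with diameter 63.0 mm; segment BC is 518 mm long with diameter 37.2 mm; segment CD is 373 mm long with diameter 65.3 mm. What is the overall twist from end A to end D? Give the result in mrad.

9.85 mrad

J_AB = π(0.0630)⁴/32 = 1.55×10^-6 m⁴; J_BC = π(0.0372)⁴/32 = 1.88×10^-7 m⁴; J_CD = π(0.0653)⁴/32 = 1.79×10^-6 m⁴.
θ = (T/G)·Σ L_i/J_i = (129.0/41.8×10⁹)·(0.353/1.55×10^-6 + 0.518/1.88×10^-7 + 0.373/1.79×10^-6) = 9.852×10^-3 rad.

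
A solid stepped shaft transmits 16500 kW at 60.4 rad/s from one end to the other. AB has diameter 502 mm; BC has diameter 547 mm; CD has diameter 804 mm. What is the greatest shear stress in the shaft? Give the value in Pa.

ω = 60.4 rad/s, so T = P/ω = 16500×10³ / 60.40 = 273200 N·m.
Under the same torque, τ_max = 16T/(πd³) is largest where d is smallest — segment AB (d = 502 mm).
τ_max = 16·273200/(π·(0.502)³) = 1.100×10^7 Pa.

1.10e7 Pa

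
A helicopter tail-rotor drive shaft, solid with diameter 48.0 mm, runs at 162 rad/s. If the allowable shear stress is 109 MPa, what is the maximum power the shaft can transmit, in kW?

383 kW

J = πd⁴/32 = π(0.0480)⁴/32 = 5.212×10^-7 m⁴.
T_max = τ_allow·J/r = 1.09×10^8 × 5.212×10^-7 / 0.0240 = 2367 N·m.
ω = 162 rad/s, so P_max = T_max·ω = 3.834×10^5 W.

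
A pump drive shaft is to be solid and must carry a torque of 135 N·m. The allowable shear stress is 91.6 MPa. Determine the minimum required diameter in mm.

19.6 mm

For a solid shaft τ_max = 16T/(πd³), so d = (16T/(π τ_allow))^(1/3) = (16·135.0/(π·9.16×10^7))^(1/3) = 0.01958 m.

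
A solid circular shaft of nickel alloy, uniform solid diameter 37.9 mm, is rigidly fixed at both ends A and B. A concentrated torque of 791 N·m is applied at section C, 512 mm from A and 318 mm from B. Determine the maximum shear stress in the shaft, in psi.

6620 psi

With uniform GJ and both ends fixed, compatibility θ_AC = θ_CB gives T_A·a = T_B·b, together with T_A + T_B = T₀.
T_A = T₀·b/(a+b) = 791.0·318/830.0 = 303.1 N·m; T_B = 487.9 N·m.
τ in each portion: τ_AC = 2.84×10^7 Pa, τ_CB = 4.56×10^7 Pa; maximum is in CB.
τ_max = T_CB·r/J = 487.9·0.0189/2.03×10^-7 = 4.565×10^7 Pa.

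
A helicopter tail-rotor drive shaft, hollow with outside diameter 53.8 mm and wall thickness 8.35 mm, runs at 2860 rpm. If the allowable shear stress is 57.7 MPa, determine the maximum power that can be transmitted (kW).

J = π(d_o⁴ − d_i⁴)/32 = π(0.0538⁴ − 0.0371⁴)/32 = 6.365×10^-7 m⁴.
T_max = τ_allow·J/r = 5.77×10^7 × 6.365×10^-7 / 0.0269 = 1365 N·m.
ω = 2π·2860/60 = 299.5 rad/s, so P_max = T_max·ω = 4.089×10^5 W.

409 kW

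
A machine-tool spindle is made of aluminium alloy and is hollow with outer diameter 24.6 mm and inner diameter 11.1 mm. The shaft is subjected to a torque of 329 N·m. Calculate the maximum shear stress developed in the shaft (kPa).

J = π(d_o⁴ − d_i⁴)/32 = π(0.0246⁴ − 0.0111⁴)/32 = 3.446×10^-8 m⁴.
τ_max = T·r/J = 329.0 × 0.0123 / 3.446×10^-8 = 1.174×10^8 Pa.

117000 kPa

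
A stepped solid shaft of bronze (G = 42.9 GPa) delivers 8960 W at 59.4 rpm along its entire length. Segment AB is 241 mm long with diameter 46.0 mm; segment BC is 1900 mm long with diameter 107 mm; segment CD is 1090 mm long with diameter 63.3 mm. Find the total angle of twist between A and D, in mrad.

ω = 2π·59.4/60 = 6.220 rad/s, so T = P/ω = 8960 / 6.220 = 1440 N·m.
J_AB = π(0.0460)⁴/32 = 4.40×10^-7 m⁴; J_BC = π(0.107)⁴/32 = 1.29×10^-5 m⁴; J_CD = π(0.0633)⁴/32 = 1.58×10^-6 m⁴.
θ = (T/G)·Σ L_i/J_i = (1440/42.9×10⁹)·(0.241/4.40×10^-7 + 1.90/1.29×10^-5 + 1.09/1.58×10^-6) = 0.04659 rad.

46.6 mrad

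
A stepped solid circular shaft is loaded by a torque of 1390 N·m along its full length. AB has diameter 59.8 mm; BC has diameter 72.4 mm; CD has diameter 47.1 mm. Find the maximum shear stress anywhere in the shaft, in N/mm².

Under the same torque, τ_max = 16T/(πd³) is largest where d is smallest — segment CD (d = 47.1 mm).
τ_max = 16·1390/(π·(0.0471)³) = 6.775×10^7 Pa.

67.8 N/mm²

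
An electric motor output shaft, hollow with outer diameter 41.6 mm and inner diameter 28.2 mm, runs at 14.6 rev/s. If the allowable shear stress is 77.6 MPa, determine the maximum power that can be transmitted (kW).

J = π(d_o⁴ − d_i⁴)/32 = π(0.0416⁴ − 0.0282⁴)/32 = 2.319×10^-7 m⁴.
T_max = τ_allow·J/r = 7.76×10^7 × 2.319×10^-7 / 0.0208 = 865.3 N·m.
ω = 2π·14.6 = 91.73 rad/s, so P_max = T_max·ω = 7.938×10^4 W.

79.4 kW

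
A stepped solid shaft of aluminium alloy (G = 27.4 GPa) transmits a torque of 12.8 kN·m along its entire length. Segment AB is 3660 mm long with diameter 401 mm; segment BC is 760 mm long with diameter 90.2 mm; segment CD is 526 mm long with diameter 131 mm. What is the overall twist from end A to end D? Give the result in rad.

J_AB = π(0.401)⁴/32 = 2.54×10^-3 m⁴; J_BC = π(0.0902)⁴/32 = 6.50×10^-6 m⁴; J_CD = π(0.131)⁴/32 = 2.89×10^-5 m⁴.
θ = (T/G)·Σ L_i/J_i = (12800/27.4×10⁹)·(3.66/2.54×10^-3 + 0.760/6.50×10^-6 + 0.526/2.89×10^-5) = 0.06380 rad.

0.0638 rad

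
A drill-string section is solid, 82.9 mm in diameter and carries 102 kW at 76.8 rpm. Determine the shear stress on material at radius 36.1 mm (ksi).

14.3 ksi

ω = 2π·76.8/60 = 8.042 rad/s, so T = P/ω = 102×10³ / 8.042 = 12680 N·m.
J = πd⁴/32 = π(0.0829)⁴/32 = 4.637×10^-6 m⁴.
Shear stress varies linearly with radius: τ = T·r/J = 12680 × 0.0361 / 4.637×10^-6 = 9.874×10^7 Pa.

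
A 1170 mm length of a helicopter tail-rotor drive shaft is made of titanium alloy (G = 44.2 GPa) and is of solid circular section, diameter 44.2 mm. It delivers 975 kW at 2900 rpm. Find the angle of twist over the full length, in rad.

ω = 2π·2900/60 = 303.7 rad/s, so T = P/ω = 975×10³ / 303.7 = 3211 N·m.
J = πd⁴/32 = π(0.0442)⁴/32 = 3.747×10^-7 m⁴.
θ = T·L/(G·J) = 3211 × 1.17 / (44.2×10⁹ × 3.747×10^-7) = 0.2268 rad.

0.227 rad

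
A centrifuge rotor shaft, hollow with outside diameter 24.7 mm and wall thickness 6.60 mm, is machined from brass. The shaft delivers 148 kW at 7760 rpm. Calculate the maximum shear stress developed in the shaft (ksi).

ω = 2π·7760/60 = 812.6 rad/s, so T = P/ω = 148×10³ / 812.6 = 182.1 N·m.
J = π(d_o⁴ − d_i⁴)/32 = π(0.0247⁴ − 0.0115⁴)/32 = 3.482×10^-8 m⁴.
τ_max = T·r/J = 182.1 × 0.0123 / 3.482×10^-8 = 6.459×10^7 Pa.

9.37 ksi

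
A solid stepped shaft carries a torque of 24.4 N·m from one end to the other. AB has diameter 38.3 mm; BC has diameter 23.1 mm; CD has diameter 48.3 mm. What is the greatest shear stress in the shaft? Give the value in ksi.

1.46 ksi

Under the same torque, τ_max = 16T/(πd³) is largest where d is smallest — segment BC (d = 23.1 mm).
τ_max = 16·24.40/(π·(0.0231)³) = 1.008×10^7 Pa.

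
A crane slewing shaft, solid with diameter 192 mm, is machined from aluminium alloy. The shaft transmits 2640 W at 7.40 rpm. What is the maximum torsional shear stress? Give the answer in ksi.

0.356 ksi

ω = 2π·7.40/60 = 0.7749 rad/s, so T = P/ω = 2640 / 0.7749 = 3407 N·m.
J = πd⁴/32 = π(0.192)⁴/32 = 1.334×10^-4 m⁴.
τ_max = T·r/J = 3407 × 0.0960 / 1.334×10^-4 = 2.451×10^6 Pa.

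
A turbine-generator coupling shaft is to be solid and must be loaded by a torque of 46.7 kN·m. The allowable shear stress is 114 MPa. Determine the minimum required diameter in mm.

For a solid shaft τ_max = 16T/(πd³), so d = (16T/(π τ_allow))^(1/3) = (16·46700/(π·1.14×10^8))^(1/3) = 0.1278 m.

128 mm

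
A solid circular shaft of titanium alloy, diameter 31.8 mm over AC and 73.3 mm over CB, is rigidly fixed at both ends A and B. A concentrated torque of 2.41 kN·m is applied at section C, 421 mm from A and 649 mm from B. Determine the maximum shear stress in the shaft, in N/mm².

Compatibility: T_A·a/J_AC = T_B·b/J_CB with T_A + T_B = T₀.
J_AC = 1.00×10^-7 m⁴, J_CB = 2.83×10^-6 m⁴, so T_A = T₀·(J_AC/a)/((J_AC/a)+(J_CB/b)) = 124.8 N·m, T_B = 2285 N·m.
τ in each portion: τ_AC = 1.98×10^7 Pa, τ_CB = 2.96×10^7 Pa; maximum is in CB.
τ_max = T_CB·r/J = 2285·0.0367/2.83×10^-6 = 2.955×10^7 Pa.

29.6 N/mm²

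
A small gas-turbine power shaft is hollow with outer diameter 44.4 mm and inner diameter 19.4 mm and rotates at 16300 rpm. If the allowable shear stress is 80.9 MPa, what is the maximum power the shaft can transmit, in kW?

J = π(d_o⁴ − d_i⁴)/32 = π(0.0444⁴ − 0.0194⁴)/32 = 3.676×10^-7 m⁴.
T_max = τ_allow·J/r = 8.09×10^7 × 3.676×10^-7 / 0.0222 = 1340 N·m.
ω = 2π·16300/60 = 1707 rad/s, so P_max = T_max·ω = 2.287×10^6 W.

2290 kW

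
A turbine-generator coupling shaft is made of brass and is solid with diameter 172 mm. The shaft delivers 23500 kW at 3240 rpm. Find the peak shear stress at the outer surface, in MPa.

69.3 MPa

ω = 2π·3240/60 = 339.3 rad/s, so T = P/ω = 23500×10³ / 339.3 = 69260 N·m.
J = πd⁴/32 = π(0.172)⁴/32 = 8.592×10^-5 m⁴.
τ_max = T·r/J = 69260 × 0.0860 / 8.592×10^-5 = 6.932×10^7 Pa.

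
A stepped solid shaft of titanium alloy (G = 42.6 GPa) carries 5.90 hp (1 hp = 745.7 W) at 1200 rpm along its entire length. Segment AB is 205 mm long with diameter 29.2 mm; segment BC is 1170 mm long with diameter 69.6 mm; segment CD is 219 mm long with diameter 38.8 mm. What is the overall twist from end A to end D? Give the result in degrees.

0.206°

ω = 2π·1200/60 = 125.7 rad/s, so T = P/ω = 5.90×745.7 / 125.7 = 35.01 N·m.
J_AB = π(0.0292)⁴/32 = 7.14×10^-8 m⁴; J_BC = π(0.0696)⁴/32 = 2.30×10^-6 m⁴; J_CD = π(0.0388)⁴/32 = 2.22×10^-7 m⁴.
θ = (T/G)·Σ L_i/J_i = (35.01/42.6×10⁹)·(0.205/7.14×10^-8 + 1.17/2.30×10^-6 + 0.219/2.22×10^-7) = 3.587×10^-3 rad.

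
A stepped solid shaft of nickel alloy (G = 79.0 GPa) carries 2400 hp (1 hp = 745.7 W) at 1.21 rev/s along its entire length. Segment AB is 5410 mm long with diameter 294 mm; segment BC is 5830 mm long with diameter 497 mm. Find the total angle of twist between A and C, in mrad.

24.9 mrad

ω = 2π·1.21 = 7.603 rad/s, so T = P/ω = 2400×745.7 / 7.603 = 235400 N·m.
J_AB = π(0.294)⁴/32 = 7.33×10^-4 m⁴; J_BC = π(0.497)⁴/32 = 5.99×10^-3 m⁴.
θ = (T/G)·Σ L_i/J_i = (235400/79.0×10⁹)·(5.41/7.33×10^-4 + 5.83/5.99×10^-3) = 0.02488 rad.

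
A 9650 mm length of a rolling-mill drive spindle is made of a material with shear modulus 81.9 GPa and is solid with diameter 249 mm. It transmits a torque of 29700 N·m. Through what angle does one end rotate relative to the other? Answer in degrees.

J = πd⁴/32 = π(0.249)⁴/32 = 3.774×10^-4 m⁴.
θ = T·L/(G·J) = 29700 × 9.65 / (81.9×10⁹ × 3.774×10^-4) = 9.273×10^-3 rad.

0.531°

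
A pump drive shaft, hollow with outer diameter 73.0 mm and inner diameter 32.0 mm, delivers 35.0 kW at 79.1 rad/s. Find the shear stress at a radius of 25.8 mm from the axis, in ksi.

ω = 79.1 rad/s, so T = P/ω = 35.0×10³ / 79.10 = 442.5 N·m.
J = π(d_o⁴ − d_i⁴)/32 = π(0.0730⁴ − 0.0320⁴)/32 = 2.685×10^-6 m⁴.
Shear stress varies linearly with radius: τ = T·r/J = 442.5 × 0.0258 / 2.685×10^-6 = 4.252×10^6 Pa.

0.617 ksi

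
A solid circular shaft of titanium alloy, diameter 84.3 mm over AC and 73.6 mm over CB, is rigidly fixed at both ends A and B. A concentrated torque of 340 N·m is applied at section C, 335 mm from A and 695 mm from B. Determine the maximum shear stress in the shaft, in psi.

328 psi

Compatibility: T_A·a/J_AC = T_B·b/J_CB with T_A + T_B = T₀.
J_AC = 4.96×10^-6 m⁴, J_CB = 2.88×10^-6 m⁴, so T_A = T₀·(J_AC/a)/((J_AC/a)+(J_CB/b)) = 265.6 N·m, T_B = 74.39 N·m.
τ in each portion: τ_AC = 2.26×10^6 Pa, τ_CB = 9.50×10^5 Pa; maximum is in AC.
τ_max = T_AC·r/J = 265.6·0.0421/4.96×10^-6 = 2.258×10^6 Pa.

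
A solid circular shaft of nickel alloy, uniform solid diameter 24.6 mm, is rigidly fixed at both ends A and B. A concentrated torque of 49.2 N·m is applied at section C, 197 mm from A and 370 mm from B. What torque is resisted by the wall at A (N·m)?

32.1 N·m

With uniform GJ and both ends fixed, compatibility θ_AC = θ_CB gives T_A·a = T_B·b, together with T_A + T_B = T₀.
T_A = T₀·b/(a+b) = 49.20·370/567.0 = 32.11 N·m; T_B = 17.09 N·m.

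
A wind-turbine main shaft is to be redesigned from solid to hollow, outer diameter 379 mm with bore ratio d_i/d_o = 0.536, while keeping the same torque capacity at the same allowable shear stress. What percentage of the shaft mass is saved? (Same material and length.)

Equal τ_max and T ⇒ the solid shaft needs d_s³ = d_o³(1−k⁴), so d_s = 379·(1−0.536⁴)^(1/3) = 368.3 mm.
Area ratio A_h/A_s = d_o²(1−k²)/d_s² = (1−k²)/(1−k⁴)^(2/3) = 0.7548.
Mass saving = 1 − 0.7548 = 24.5 %.

24.5 %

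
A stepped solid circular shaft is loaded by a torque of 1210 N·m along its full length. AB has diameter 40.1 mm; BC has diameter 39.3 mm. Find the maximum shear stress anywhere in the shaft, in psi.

14700 psi

Under the same torque, τ_max = 16T/(πd³) is largest where d is smallest — segment BC (d = 39.3 mm).
τ_max = 16·1210/(π·(0.0393)³) = 1.015×10^8 Pa.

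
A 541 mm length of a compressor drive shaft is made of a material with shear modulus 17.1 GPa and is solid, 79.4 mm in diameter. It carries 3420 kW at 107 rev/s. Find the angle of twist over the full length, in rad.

0.0412 rad

ω = 2π·107 = 672.3 rad/s, so T = P/ω = 3420×10³ / 672.3 = 5087 N·m.
J = πd⁴/32 = π(0.0794)⁴/32 = 3.902×10^-6 m⁴.
θ = T·L/(G·J) = 5087 × 0.541 / (17.1×10⁹ × 3.902×10^-6) = 0.04125 rad.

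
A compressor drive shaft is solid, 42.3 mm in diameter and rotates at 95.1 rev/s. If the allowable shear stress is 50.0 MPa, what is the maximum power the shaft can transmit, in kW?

444 kW

J = πd⁴/32 = π(0.0423)⁴/32 = 3.143×10^-7 m⁴.
T_max = τ_allow·J/r = 5.00×10^7 × 3.143×10^-7 / 0.0211 = 743.1 N·m.
ω = 2π·95.1 = 597.5 rad/s, so P_max = T_max·ω = 4.440×10^5 W.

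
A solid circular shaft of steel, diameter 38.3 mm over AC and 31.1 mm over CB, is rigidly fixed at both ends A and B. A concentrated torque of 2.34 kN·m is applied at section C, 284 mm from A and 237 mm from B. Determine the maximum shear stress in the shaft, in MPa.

139 MPa

Compatibility: T_A·a/J_AC = T_B·b/J_CB with T_A + T_B = T₀.
J_AC = 2.11×10^-7 m⁴, J_CB = 9.18×10^-8 m⁴, so T_A = T₀·(J_AC/a)/((J_AC/a)+(J_CB/b)) = 1538 N·m, T_B = 801.5 N·m.
τ in each portion: τ_AC = 1.39×10^8 Pa, τ_CB = 1.36×10^8 Pa; maximum is in AC.
τ_max = T_AC·r/J = 1538·0.0191/2.11×10^-7 = 1.395×10^8 Pa.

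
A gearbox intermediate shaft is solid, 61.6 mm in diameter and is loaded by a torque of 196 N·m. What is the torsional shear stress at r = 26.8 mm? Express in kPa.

3720 kPa

J = πd⁴/32 = π(0.0616)⁴/32 = 1.414×10^-6 m⁴.
Shear stress varies linearly with radius: τ = T·r/J = 196.0 × 0.0268 / 1.414×10^-6 = 3.716×10^6 Pa.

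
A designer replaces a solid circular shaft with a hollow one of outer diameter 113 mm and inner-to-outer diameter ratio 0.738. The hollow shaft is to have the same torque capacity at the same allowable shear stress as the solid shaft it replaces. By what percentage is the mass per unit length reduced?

42.4 %

Equal τ_max and T ⇒ the solid shaft needs d_s³ = d_o³(1−k⁴), so d_s = 113·(1−0.738⁴)^(1/3) = 100.5 mm.
Area ratio A_h/A_s = d_o²(1−k²)/d_s² = (1−k²)/(1−k⁴)^(2/3) = 0.5757.
Mass saving = 1 − 0.5757 = 42.4 %.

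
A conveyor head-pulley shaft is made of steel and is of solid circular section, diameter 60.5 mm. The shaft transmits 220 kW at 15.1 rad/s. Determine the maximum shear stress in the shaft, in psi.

48600 psi

ω = 15.1 rad/s, so T = P/ω = 220×10³ / 15.10 = 14570 N·m.
J = πd⁴/32 = π(0.0605)⁴/32 = 1.315×10^-6 m⁴.
τ_max = T·r/J = 14570 × 0.0302 / 1.315×10^-6 = 3.351×10^8 Pa.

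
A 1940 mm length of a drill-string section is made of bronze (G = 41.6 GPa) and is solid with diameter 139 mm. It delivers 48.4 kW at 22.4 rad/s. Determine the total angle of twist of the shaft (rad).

0.00275 rad

ω = 22.4 rad/s, so T = P/ω = 48.4×10³ / 22.40 = 2161 N·m.
J = πd⁴/32 = π(0.139)⁴/32 = 3.665×10^-5 m⁴.
θ = T·L/(G·J) = 2161 × 1.94 / (41.6×10⁹ × 3.665×10^-5) = 2.749×10^-3 rad.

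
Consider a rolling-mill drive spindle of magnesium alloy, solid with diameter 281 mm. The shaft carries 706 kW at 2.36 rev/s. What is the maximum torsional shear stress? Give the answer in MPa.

10.9 MPa

ω = 2π·2.36 = 14.83 rad/s, so T = P/ω = 706×10³ / 14.83 = 47610 N·m.
J = πd⁴/32 = π(0.281)⁴/32 = 6.121×10^-4 m⁴.
τ_max = T·r/J = 47610 × 0.141 / 6.121×10^-4 = 1.093×10^7 Pa.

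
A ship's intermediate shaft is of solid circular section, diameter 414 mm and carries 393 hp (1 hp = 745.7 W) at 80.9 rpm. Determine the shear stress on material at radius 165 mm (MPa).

ω = 2π·80.9/60 = 8.472 rad/s, so T = P/ω = 393×745.7 / 8.472 = 34590 N·m.
J = πd⁴/32 = π(0.414)⁴/32 = 2.884×10^-3 m⁴.
Shear stress varies linearly with radius: τ = T·r/J = 34590 × 0.165 / 2.884×10^-3 = 1.979×10^6 Pa.

1.98 MPa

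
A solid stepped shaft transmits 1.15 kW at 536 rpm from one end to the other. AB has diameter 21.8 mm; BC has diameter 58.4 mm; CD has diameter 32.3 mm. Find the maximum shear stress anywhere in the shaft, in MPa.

ω = 2π·536/60 = 56.13 rad/s, so T = P/ω = 1.15×10³ / 56.13 = 20.49 N·m.
Under the same torque, τ_max = 16T/(πd³) is largest where d is smallest — segment AB (d = 21.8 mm).
τ_max = 16·20.49/(π·(0.0218)³) = 1.007×10^7 Pa.

10.1 MPa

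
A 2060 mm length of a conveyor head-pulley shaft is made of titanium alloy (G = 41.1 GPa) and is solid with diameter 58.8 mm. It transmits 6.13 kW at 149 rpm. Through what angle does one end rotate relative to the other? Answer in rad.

0.0168 rad

ω = 2π·149/60 = 15.60 rad/s, so T = P/ω = 6.13×10³ / 15.60 = 392.9 N·m.
J = πd⁴/32 = π(0.0588)⁴/32 = 1.174×10^-6 m⁴.
θ = T·L/(G·J) = 392.9 × 2.06 / (41.1×10⁹ × 1.174×10^-6) = 0.01678 rad.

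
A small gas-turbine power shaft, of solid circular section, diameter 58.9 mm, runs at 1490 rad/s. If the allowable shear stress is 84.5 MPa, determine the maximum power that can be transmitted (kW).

J = πd⁴/32 = π(0.0589)⁴/32 = 1.182×10^-6 m⁴.
T_max = τ_allow·J/r = 8.45×10^7 × 1.182×10^-6 / 0.0295 = 3390 N·m.
ω = 1490 rad/s, so P_max = T_max·ω = 5.051×10^6 W.

5050 kW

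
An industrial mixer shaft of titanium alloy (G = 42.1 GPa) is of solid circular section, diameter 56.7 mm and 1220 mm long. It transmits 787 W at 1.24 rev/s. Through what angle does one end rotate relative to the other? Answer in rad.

ω = 2π·1.24 = 7.791 rad/s, so T = P/ω = 787 / 7.791 = 101.0 N·m.
J = πd⁴/32 = π(0.0567)⁴/32 = 1.015×10^-6 m⁴.
θ = T·L/(G·J) = 101.0 × 1.22 / (42.1×10⁹ × 1.015×10^-6) = 2.885×10^-3 rad.

0.00288 rad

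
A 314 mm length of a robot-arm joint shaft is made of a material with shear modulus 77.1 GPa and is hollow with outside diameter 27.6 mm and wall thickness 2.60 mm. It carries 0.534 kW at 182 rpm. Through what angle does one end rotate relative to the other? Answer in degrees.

0.203°

ω = 2π·182/60 = 19.06 rad/s, so T = P/ω = 0.534×10³ / 19.06 = 28.02 N·m.
J = π(d_o⁴ − d_i⁴)/32 = π(0.0276⁴ − 0.0224⁴)/32 = 3.225×10^-8 m⁴.
θ = T·L/(G·J) = 28.02 × 0.314 / (77.1×10⁹ × 3.225×10^-8) = 3.538×10^-3 rad.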